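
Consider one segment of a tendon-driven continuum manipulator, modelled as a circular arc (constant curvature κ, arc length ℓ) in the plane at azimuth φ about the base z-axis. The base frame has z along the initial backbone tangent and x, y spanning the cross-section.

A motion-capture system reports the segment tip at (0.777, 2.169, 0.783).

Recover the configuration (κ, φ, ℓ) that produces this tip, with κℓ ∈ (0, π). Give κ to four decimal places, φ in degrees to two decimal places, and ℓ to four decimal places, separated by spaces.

ρ = √(x²+y²) = √(0.777² + 2.169²) = 2.30397
φ = atan2(y, x) mod 360° = atan2(2.169, 0.777) = 70.2910°
|p|² = ρ² + z² = 2.30397² + 0.783² = 5.92138
κ = 2ρ / |p|² = 2×2.30397 / 5.92138 = 0.77819
θ = 2·atan2(ρ, z) = 2·atan2(2.30397, 0.783) = 2.48639 rad
ℓ = θ/κ = 2.48639/0.77819 = 3.19510

0.7782 70.29 3.1951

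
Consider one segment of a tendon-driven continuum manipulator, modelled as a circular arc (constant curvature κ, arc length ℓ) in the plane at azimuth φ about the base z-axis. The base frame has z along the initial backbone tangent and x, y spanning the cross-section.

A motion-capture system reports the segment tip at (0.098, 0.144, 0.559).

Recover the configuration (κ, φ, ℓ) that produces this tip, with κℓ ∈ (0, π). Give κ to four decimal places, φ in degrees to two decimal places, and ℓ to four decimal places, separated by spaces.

ρ = √(x²+y²) = √(0.098² + 0.144²) = 0.17418
φ = atan2(y, x) mod 360° = atan2(0.144, 0.098) = 55.7625°
|p|² = ρ² + z² = 0.17418² + 0.559² = 0.34282
κ = 2ρ / |p|² = 2×0.17418 / 0.34282 = 1.01618
θ = 2·atan2(ρ, z) = 2·atan2(0.17418, 0.559) = 0.60413 rad
ℓ = θ/κ = 0.60413/1.01618 = 0.59451

1.0162 55.76 0.5945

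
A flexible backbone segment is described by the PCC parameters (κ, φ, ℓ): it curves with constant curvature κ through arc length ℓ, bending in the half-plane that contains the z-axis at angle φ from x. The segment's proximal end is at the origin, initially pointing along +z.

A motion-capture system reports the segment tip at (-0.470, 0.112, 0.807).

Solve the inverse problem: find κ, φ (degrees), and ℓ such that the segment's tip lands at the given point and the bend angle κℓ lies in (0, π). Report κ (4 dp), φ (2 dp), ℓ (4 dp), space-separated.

ρ = √(x²+y²) = √(-0.470² + 0.112²) = 0.48316
φ = atan2(y, x) mod 360° = atan2(0.112, -0.470) = 166.5965°
|p|² = ρ² + z² = 0.48316² + 0.807² = 0.88469
κ = 2ρ / |p|² = 2×0.48316 / 0.88469 = 1.09227
θ = 2·atan2(ρ, z) = 2·atan2(0.48316, 0.807) = 1.07894 rad
ℓ = θ/κ = 1.07894/1.09227 = 0.98780

1.0923 166.60 0.9878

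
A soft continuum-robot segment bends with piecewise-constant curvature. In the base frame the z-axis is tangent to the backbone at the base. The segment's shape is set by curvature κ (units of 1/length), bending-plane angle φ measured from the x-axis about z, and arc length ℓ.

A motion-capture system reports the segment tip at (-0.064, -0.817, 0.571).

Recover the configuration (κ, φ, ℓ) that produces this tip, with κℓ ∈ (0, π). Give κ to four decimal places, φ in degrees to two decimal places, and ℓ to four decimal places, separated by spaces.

ρ = √(x²+y²) = √(-0.064² + -0.817²) = 0.81950
φ = atan2(y, x) mod 360° = atan2(-0.817, -0.064) = 265.5209°
|p|² = ρ² + z² = 0.81950² + 0.571² = 0.99763
κ = 2ρ / |p|² = 2×0.81950 / 0.99763 = 1.64291
θ = 2·atan2(ρ, z) = 2·atan2(0.81950, 0.571) = 1.92449 rad
ℓ = θ/κ = 1.92449/1.64291 = 1.17139

1.6429 265.52 1.1714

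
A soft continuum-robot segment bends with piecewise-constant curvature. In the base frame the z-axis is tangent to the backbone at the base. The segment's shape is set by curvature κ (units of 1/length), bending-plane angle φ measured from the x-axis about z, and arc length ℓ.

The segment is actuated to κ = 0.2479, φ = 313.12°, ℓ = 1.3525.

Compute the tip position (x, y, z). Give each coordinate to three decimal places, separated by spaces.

θ = κ·ℓ = 0.2479 × 1.3525 = 0.33528 rad
ρ = (1 − cos θ)/κ = (1 − 0.94432)/0.2479 = 0.22462
z = sin θ / κ = 0.32904/0.2479 = 1.32730
x = ρ cos φ = 0.22462 × cos(313.12°) = 0.15353
y = ρ sin φ = 0.22462 × sin(313.12°) = -0.16396

0.154 -0.164 1.327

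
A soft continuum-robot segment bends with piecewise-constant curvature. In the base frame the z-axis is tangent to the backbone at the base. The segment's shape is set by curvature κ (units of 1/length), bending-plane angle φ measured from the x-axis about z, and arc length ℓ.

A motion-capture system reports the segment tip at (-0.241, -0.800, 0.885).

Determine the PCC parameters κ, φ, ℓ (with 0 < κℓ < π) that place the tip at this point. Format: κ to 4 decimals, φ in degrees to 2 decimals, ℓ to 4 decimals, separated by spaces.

1.1281 253.24 1.3415

ρ = √(x²+y²) = √(-0.241² + -0.800²) = 0.83551
φ = atan2(y, x) mod 360° = atan2(-0.800, -0.241) = 253.2351°
|p|² = ρ² + z² = 0.83551² + 0.885² = 1.48131
κ = 2ρ / |p|² = 2×0.83551 / 1.48131 = 1.12808
θ = 2·atan2(ρ, z) = 2·atan2(0.83551, 0.885) = 1.51329 rad
ℓ = θ/κ = 1.51329/1.12808 = 1.34148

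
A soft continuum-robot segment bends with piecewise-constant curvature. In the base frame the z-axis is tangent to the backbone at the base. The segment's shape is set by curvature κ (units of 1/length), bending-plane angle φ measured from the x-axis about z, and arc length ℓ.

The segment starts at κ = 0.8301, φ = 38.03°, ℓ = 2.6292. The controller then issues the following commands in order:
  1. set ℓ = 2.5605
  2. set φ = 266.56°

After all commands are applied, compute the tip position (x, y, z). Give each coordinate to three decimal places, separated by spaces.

-0.110 -1.836 1.024

initial: κ=0.8301, φ=38.03°, ℓ=2.6292
cmd 1: set ℓ=2.5605 → (κ,φ,ℓ)=(0.8301,38.03°,2.5605) → tip=(1.4487,1.1330,1.0241)
cmd 2: set φ=266.56° → (κ,φ,ℓ)=(0.8301,266.56°,2.5605) → tip=(-0.1104,-1.8358,1.0241)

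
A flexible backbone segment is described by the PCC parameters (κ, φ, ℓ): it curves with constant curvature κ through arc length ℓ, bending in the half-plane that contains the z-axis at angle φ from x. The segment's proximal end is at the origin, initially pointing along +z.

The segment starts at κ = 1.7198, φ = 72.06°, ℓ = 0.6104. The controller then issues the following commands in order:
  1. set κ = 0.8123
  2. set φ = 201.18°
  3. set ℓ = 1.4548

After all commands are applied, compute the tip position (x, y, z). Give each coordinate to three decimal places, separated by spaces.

initial: κ=1.7198, φ=72.06°, ℓ=0.6104
cmd 1: set κ=0.8123 → (κ,φ,ℓ)=(0.8123,72.06°,0.6104) → tip=(0.0457,0.1410,0.5857)
cmd 2: set φ=201.18° → (κ,φ,ℓ)=(0.8123,201.18°,0.6104) → tip=(-0.1382,-0.0536,0.5857)
cmd 3: set ℓ=1.4548 → (κ,φ,ℓ)=(0.8123,201.18°,1.4548) → tip=(-0.7125,-0.2761,1.1391)

-0.712 -0.276 1.139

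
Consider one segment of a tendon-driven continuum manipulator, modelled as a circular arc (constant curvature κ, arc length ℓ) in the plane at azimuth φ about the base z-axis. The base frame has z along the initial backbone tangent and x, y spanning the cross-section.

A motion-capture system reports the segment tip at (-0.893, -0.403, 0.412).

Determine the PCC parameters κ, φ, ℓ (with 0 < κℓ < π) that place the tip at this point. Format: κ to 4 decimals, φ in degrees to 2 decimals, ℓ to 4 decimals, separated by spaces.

1.7346 204.29 1.3521

ρ = √(x²+y²) = √(-0.893² + -0.403²) = 0.97972
φ = atan2(y, x) mod 360° = atan2(-0.403, -0.893) = 204.2891°
|p|² = ρ² + z² = 0.97972² + 0.412² = 1.12960
κ = 2ρ / |p|² = 2×0.97972 / 1.12960 = 1.73463
θ = 2·atan2(ρ, z) = 2·atan2(0.97972, 0.412) = 2.34544 rad
ℓ = θ/κ = 2.34544/1.73463 = 1.35212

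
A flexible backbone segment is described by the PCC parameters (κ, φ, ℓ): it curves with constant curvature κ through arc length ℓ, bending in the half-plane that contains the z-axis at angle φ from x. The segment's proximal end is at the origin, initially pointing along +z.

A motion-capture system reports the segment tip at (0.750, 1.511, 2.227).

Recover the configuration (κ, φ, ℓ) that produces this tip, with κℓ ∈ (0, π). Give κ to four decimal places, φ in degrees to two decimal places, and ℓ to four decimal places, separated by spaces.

ρ = √(x²+y²) = √(0.750² + 1.511²) = 1.68690
φ = atan2(y, x) mod 360° = atan2(1.511, 0.750) = 63.6020°
|p|² = ρ² + z² = 1.68690² + 2.227² = 7.80515
κ = 2ρ / |p|² = 2×1.68690 / 7.80515 = 0.43225
θ = 2·atan2(ρ, z) = 2·atan2(1.68690, 2.227) = 1.29654 rad
ℓ = θ/κ = 1.29654/0.43225 = 2.99949

0.4323 63.60 2.9995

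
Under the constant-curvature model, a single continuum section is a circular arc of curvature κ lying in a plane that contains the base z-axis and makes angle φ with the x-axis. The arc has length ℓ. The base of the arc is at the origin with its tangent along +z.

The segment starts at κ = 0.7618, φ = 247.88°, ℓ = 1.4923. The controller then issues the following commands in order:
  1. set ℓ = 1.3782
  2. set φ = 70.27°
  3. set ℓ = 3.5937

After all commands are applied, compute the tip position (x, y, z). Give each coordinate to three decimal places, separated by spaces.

0.851 2.372 0.516

initial: κ=0.7618, φ=247.88°, ℓ=1.4923
cmd 1: set ℓ=1.3782 → (κ,φ,ℓ)=(0.7618,247.88°,1.3782) → tip=(-0.2483,-0.6109,1.1386)
cmd 2: set φ=70.27° → (κ,φ,ℓ)=(0.7618,70.27°,1.3782) → tip=(0.2226,0.6207,1.1386)
cmd 3: set ℓ=3.5937 → (κ,φ,ℓ)=(0.7618,70.27°,3.5937) → tip=(0.8506,2.3718,0.5159)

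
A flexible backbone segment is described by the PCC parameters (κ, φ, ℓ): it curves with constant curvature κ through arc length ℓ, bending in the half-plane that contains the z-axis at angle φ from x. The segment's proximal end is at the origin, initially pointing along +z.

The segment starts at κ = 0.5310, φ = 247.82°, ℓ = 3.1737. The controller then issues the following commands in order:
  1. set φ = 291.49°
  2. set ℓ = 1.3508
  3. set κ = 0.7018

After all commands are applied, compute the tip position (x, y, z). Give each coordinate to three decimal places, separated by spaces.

initial: κ=0.5310, φ=247.82°, ℓ=3.1737
cmd 1: set φ=291.49° → (κ,φ,ℓ)=(0.5310,291.49°,3.1737) → tip=(0.7687,-1.9524,1.8709)
cmd 2: set ℓ=1.3508 → (κ,φ,ℓ)=(0.5310,291.49°,1.3508) → tip=(0.1700,-0.4318,1.2379)
cmd 3: set κ=0.7018 → (κ,φ,ℓ)=(0.7018,291.49°,1.3508) → tip=(0.2175,-0.5525,1.1574)

0.218 -0.552 1.157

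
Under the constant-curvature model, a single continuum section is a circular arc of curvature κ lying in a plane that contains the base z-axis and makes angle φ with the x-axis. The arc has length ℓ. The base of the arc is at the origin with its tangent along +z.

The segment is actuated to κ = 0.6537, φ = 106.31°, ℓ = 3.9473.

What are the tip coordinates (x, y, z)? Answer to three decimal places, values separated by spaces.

-0.793 2.711 0.814

θ = κ·ℓ = 0.6537 × 3.9473 = 2.58035 rad
ρ = (1 − cos θ)/κ = (1 − -0.84659)/0.6537 = 2.82483
z = sin θ / κ = 0.53224/0.6537 = 0.81419
x = ρ cos φ = 2.82483 × cos(106.31°) = -0.79331
y = ρ sin φ = 2.82483 × sin(106.31°) = 2.71115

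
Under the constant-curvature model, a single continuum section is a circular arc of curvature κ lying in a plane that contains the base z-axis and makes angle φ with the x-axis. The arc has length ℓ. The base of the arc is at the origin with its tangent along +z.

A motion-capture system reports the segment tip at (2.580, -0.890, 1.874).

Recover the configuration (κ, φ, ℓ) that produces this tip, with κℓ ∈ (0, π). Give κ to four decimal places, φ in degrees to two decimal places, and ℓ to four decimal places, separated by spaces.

0.4980 340.97 3.8918

ρ = √(x²+y²) = √(2.580² + -0.890²) = 2.72919
φ = atan2(y, x) mod 360° = atan2(-0.890, 2.580) = 340.9676°
|p|² = ρ² + z² = 2.72919² + 1.874² = 10.96038
κ = 2ρ / |p|² = 2×2.72919 / 10.96038 = 0.49801
θ = 2·atan2(ρ, z) = 2·atan2(2.72919, 1.874) = 1.93817 rad
ℓ = θ/κ = 1.93817/0.49801 = 3.89183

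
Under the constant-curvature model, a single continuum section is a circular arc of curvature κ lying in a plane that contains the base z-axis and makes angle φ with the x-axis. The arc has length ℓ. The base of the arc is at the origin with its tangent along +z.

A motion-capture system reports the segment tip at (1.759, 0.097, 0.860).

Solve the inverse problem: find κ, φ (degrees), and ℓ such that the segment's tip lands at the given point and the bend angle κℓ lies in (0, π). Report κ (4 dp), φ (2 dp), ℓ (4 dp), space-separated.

ρ = √(x²+y²) = √(1.759² + 0.097²) = 1.76167
φ = atan2(y, x) mod 360° = atan2(0.097, 1.759) = 3.1564°
|p|² = ρ² + z² = 1.76167² + 0.860² = 3.84309
κ = 2ρ / |p|² = 2×1.76167 / 3.84309 = 0.91680
θ = 2·atan2(ρ, z) = 2·atan2(1.76167, 0.860) = 2.23331 rad
ℓ = θ/κ = 2.23331/0.91680 = 2.43598

0.9168 3.16 2.4360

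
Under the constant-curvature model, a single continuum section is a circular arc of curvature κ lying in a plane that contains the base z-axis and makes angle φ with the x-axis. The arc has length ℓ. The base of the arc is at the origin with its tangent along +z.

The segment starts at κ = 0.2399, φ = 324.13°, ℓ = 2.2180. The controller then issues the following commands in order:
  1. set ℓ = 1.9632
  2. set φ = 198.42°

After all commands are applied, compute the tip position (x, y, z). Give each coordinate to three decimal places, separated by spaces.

-0.431 -0.143 1.891

initial: κ=0.2399, φ=324.13°, ℓ=2.2180
cmd 1: set ℓ=1.9632 → (κ,φ,ℓ)=(0.2399,324.13°,1.9632) → tip=(0.3678,-0.2659,1.8914)
cmd 2: set φ=198.42° → (κ,φ,ℓ)=(0.2399,198.42°,1.9632) → tip=(-0.4306,-0.1434,1.8914)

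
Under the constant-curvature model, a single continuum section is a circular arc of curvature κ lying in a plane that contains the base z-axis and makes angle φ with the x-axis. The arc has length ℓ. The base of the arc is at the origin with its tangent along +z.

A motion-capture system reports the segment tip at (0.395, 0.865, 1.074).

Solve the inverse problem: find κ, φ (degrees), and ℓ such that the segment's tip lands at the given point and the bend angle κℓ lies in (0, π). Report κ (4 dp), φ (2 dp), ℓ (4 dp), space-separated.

0.9242 65.46 1.5682

ρ = √(x²+y²) = √(0.395² + 0.865²) = 0.95092
φ = atan2(y, x) mod 360° = atan2(0.865, 0.395) = 65.4563°
|p|² = ρ² + z² = 0.95092² + 1.074² = 2.05773
κ = 2ρ / |p|² = 2×0.95092 / 2.05773 = 0.92424
θ = 2·atan2(ρ, z) = 2·atan2(0.95092, 1.074) = 1.44938 rad
ℓ = θ/κ = 1.44938/0.92424 = 1.56818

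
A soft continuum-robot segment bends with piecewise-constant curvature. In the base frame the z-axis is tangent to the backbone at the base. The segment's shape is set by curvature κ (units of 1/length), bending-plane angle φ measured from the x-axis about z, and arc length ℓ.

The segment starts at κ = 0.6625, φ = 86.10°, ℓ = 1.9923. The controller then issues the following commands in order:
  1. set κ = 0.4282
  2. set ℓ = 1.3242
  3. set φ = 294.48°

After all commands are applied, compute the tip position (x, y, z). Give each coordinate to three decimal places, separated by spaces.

initial: κ=0.6625, φ=86.10°, ℓ=1.9923
cmd 1: set κ=0.4282 → (κ,φ,ℓ)=(0.4282,86.10°,1.9923) → tip=(0.0544,0.7977,1.7593)
cmd 2: set ℓ=1.3242 → (κ,φ,ℓ)=(0.4282,86.10°,1.3242) → tip=(0.0249,0.3646,1.2544)
cmd 3: set φ=294.48° → (κ,φ,ℓ)=(0.4282,294.48°,1.3242) → tip=(0.1514,-0.3326,1.2544)

0.151 -0.333 1.254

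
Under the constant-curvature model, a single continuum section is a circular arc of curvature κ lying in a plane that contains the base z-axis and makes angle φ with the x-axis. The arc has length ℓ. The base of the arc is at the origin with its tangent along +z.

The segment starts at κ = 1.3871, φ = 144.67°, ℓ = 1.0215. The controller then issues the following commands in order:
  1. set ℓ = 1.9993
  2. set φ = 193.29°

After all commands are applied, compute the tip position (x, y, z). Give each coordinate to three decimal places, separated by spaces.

initial: κ=1.3871, φ=144.67°, ℓ=1.0215
cmd 1: set ℓ=1.9993 → (κ,φ,ℓ)=(1.3871,144.67°,1.9993) → tip=(-1.1369,0.8058,0.2596)
cmd 2: set φ=193.29° → (κ,φ,ℓ)=(1.3871,193.29°,1.9993) → tip=(-1.3562,-0.3203,0.2596)

-1.356 -0.320 0.260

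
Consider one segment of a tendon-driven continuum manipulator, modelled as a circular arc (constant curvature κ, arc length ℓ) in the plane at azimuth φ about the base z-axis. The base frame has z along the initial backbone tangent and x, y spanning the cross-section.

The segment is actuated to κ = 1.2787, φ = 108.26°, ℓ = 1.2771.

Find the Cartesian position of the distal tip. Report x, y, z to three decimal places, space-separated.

θ = κ·ℓ = 1.2787 × 1.2771 = 1.63303 rad
ρ = (1 − cos θ)/κ = (1 − -0.06219)/1.2787 = 0.83068
z = sin θ / κ = 0.99806/1.2787 = 0.78053
x = ρ cos φ = 0.83068 × cos(108.26°) = -0.26028
y = ρ sin φ = 0.83068 × sin(108.26°) = 0.78885

-0.260 0.789 0.781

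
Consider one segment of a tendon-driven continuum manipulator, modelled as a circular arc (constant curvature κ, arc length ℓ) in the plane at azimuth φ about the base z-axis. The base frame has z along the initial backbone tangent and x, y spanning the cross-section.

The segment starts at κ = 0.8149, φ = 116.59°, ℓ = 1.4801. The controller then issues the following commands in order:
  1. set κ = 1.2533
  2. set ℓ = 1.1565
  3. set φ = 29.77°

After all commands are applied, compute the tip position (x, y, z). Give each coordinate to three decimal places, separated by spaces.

initial: κ=0.8149, φ=116.59°, ℓ=1.4801
cmd 1: set κ=1.2533 → (κ,φ,ℓ)=(1.2533,116.59°,1.4801) → tip=(-0.4573,0.9136,0.7659)
cmd 2: set ℓ=1.1565 → (κ,φ,ℓ)=(1.2533,116.59°,1.1565) → tip=(-0.3139,0.6271,0.7920)
cmd 3: set φ=29.77° → (κ,φ,ℓ)=(1.2533,29.77°,1.1565) → tip=(0.6087,0.3482,0.7920)

0.609 0.348 0.792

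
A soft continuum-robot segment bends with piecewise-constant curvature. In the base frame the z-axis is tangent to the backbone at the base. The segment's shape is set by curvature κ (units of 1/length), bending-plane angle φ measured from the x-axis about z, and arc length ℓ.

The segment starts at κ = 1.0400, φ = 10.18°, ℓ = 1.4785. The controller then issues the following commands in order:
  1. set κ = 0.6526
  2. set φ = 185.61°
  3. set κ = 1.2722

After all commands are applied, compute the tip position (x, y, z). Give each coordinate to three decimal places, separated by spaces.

-1.021 -0.100 0.749

initial: κ=1.0400, φ=10.18°, ℓ=1.4785
cmd 1: set κ=0.6526 → (κ,φ,ℓ)=(0.6526,10.18°,1.4785) → tip=(0.6492,0.1166,1.2595)
cmd 2: set φ=185.61° → (κ,φ,ℓ)=(0.6526,185.61°,1.4785) → tip=(-0.6565,-0.0645,1.2595)
cmd 3: set κ=1.2722 → (κ,φ,ℓ)=(1.2722,185.61°,1.4785) → tip=(-1.0210,-0.1003,0.7485)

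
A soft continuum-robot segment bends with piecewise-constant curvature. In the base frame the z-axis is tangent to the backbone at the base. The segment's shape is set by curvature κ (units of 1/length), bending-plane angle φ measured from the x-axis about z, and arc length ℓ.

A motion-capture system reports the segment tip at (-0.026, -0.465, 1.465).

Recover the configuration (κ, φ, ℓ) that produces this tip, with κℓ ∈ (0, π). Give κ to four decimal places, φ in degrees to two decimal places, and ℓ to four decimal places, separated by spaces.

0.3942 266.80 1.5618

ρ = √(x²+y²) = √(-0.026² + -0.465²) = 0.46573
φ = atan2(y, x) mod 360° = atan2(-0.465, -0.026) = 266.7997°
|p|² = ρ² + z² = 0.46573² + 1.465² = 2.36313
κ = 2ρ / |p|² = 2×0.46573 / 2.36313 = 0.39416
θ = 2·atan2(ρ, z) = 2·atan2(0.46573, 1.465) = 0.61560 rad
ℓ = θ/κ = 0.61560/0.39416 = 1.56179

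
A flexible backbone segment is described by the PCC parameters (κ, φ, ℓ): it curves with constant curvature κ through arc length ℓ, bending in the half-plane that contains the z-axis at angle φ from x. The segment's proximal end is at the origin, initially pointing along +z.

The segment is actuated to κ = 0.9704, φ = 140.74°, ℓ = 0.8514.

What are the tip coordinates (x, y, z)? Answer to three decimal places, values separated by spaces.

θ = κ·ℓ = 0.9704 × 0.8514 = 0.82620 rad
ρ = (1 − cos θ)/κ = (1 − 0.67768)/0.9704 = 0.33216
z = sin θ / κ = 0.73536/0.9704 = 0.75779
x = ρ cos φ = 0.33216 × cos(140.74°) = -0.25718
y = ρ sin φ = 0.33216 × sin(140.74°) = 0.21020

-0.257 0.210 0.758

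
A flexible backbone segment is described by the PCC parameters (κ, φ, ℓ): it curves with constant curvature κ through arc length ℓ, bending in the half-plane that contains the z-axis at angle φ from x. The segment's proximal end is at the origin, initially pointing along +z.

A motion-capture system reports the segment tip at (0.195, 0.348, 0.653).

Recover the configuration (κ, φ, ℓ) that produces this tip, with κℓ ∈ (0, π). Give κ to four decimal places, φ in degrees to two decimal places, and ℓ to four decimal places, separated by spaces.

ρ = √(x²+y²) = √(0.195² + 0.348²) = 0.39891
φ = atan2(y, x) mod 360° = atan2(0.348, 0.195) = 60.7361°
|p|² = ρ² + z² = 0.39891² + 0.653² = 0.58554
κ = 2ρ / |p|² = 2×0.39891 / 0.58554 = 1.36254
θ = 2·atan2(ρ, z) = 2·atan2(0.39891, 0.653) = 1.09677 rad
ℓ = θ/κ = 1.09677/1.36254 = 0.80495

1.3625 60.74 0.8049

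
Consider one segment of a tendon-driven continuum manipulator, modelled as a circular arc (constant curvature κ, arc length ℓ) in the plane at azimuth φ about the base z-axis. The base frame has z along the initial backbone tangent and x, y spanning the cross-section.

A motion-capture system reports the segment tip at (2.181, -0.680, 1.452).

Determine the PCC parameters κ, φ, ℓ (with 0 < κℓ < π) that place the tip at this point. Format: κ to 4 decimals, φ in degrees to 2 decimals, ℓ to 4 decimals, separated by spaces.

0.6236 342.68 3.2222

ρ = √(x²+y²) = √(2.181² + -0.680²) = 2.28455
φ = atan2(y, x) mod 360° = atan2(-0.680, 2.181) = 342.6834°
|p|² = ρ² + z² = 2.28455² + 1.452² = 7.32747
κ = 2ρ / |p|² = 2×2.28455 / 7.32747 = 0.62356
θ = 2·atan2(ρ, z) = 2·atan2(2.28455, 1.452) = 2.00926 rad
ℓ = θ/κ = 2.00926/0.62356 = 3.22225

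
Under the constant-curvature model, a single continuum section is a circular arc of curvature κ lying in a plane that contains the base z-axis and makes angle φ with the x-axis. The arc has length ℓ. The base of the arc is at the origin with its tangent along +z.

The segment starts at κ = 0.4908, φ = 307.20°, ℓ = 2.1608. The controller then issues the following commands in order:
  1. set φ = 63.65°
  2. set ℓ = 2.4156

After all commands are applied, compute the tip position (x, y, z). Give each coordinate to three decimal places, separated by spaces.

0.565 1.140 1.888

initial: κ=0.4908, φ=307.20°, ℓ=2.1608
cmd 1: set φ=63.65° → (κ,φ,ℓ)=(0.4908,63.65°,2.1608) → tip=(0.4626,0.9340,1.7779)
cmd 2: set ℓ=2.4156 → (κ,φ,ℓ)=(0.4908,63.65°,2.4156) → tip=(0.5645,1.1397,1.8882)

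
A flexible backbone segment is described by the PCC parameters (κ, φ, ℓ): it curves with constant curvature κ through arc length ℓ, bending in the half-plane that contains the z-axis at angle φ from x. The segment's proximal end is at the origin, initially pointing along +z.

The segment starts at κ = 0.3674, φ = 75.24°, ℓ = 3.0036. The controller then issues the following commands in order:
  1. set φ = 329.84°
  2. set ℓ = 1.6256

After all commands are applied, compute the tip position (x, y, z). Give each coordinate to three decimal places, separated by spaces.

initial: κ=0.3674, φ=75.24°, ℓ=3.0036
cmd 1: set φ=329.84° → (κ,φ,ℓ)=(0.3674,329.84°,3.0036) → tip=(1.2933,-0.7515,2.4300)
cmd 2: set ℓ=1.6256 → (κ,φ,ℓ)=(0.3674,329.84°,1.6256) → tip=(0.4074,-0.2367,1.5307)

0.407 -0.237 1.531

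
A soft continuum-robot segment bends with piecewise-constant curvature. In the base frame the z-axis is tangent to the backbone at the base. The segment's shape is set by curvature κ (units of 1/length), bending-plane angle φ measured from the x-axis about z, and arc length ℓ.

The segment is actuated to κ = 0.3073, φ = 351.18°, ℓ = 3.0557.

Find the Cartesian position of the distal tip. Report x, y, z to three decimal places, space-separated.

1.317 -0.204 2.626

θ = κ·ℓ = 0.3073 × 3.0557 = 0.93902 rad
ρ = (1 − cos θ)/κ = (1 − 0.59058)/0.3073 = 1.33231
z = sin θ / κ = 0.80698/0.3073 = 2.62603
x = ρ cos φ = 1.33231 × cos(351.18°) = 1.31655
y = ρ sin φ = 1.33231 × sin(351.18°) = -0.20428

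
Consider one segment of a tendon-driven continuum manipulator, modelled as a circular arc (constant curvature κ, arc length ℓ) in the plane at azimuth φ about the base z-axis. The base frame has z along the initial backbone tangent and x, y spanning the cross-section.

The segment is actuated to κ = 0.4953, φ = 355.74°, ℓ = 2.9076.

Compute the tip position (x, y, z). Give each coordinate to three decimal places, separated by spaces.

1.751 -0.130 2.002

θ = κ·ℓ = 0.4953 × 2.9076 = 1.44013 rad
ρ = (1 − cos θ)/κ = (1 − 0.13029)/0.4953 = 1.75592
z = sin θ / κ = 0.99148/0.4953 = 2.00177
x = ρ cos φ = 1.75592 × cos(355.74°) = 1.75107
y = ρ sin φ = 1.75592 × sin(355.74°) = -0.13043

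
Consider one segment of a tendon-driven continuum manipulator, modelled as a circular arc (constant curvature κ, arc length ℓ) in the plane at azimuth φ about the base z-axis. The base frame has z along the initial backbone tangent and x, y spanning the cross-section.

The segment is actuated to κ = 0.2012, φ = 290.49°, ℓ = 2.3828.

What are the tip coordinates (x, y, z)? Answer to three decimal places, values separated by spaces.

0.196 -0.525 2.293

θ = κ·ℓ = 0.2012 × 2.3828 = 0.47942 rad
ρ = (1 − cos θ)/κ = (1 − 0.88726)/0.2012 = 0.56032
z = sin θ / κ = 0.46126/0.2012 = 2.29256
x = ρ cos φ = 0.56032 × cos(290.49°) = 0.19614
y = ρ sin φ = 0.56032 × sin(290.49°) = -0.52487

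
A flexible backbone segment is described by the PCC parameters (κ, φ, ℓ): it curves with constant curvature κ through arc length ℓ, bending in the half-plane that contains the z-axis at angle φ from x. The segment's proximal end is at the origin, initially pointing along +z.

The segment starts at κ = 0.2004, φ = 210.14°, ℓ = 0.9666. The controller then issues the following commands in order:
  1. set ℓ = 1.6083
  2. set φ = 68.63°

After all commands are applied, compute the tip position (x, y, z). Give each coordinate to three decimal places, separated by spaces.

0.094 0.239 1.581

initial: κ=0.2004, φ=210.14°, ℓ=0.9666
cmd 1: set ℓ=1.6083 → (κ,φ,ℓ)=(0.2004,210.14°,1.6083) → tip=(-0.2222,-0.1290,1.5806)
cmd 2: set φ=68.63° → (κ,φ,ℓ)=(0.2004,68.63°,1.6083) → tip=(0.0936,0.2393,1.5806)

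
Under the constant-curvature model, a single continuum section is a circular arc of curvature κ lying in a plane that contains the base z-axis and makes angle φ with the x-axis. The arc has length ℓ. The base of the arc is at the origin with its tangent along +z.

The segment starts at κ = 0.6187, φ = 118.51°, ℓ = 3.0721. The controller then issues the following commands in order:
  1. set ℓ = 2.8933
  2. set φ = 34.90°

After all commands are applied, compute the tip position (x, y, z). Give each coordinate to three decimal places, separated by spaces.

1.614 1.126 1.578

initial: κ=0.6187, φ=118.51°, ℓ=3.0721
cmd 1: set ℓ=2.8933 → (κ,φ,ℓ)=(0.6187,118.51°,2.8933) → tip=(-0.9393,1.7293,1.5776)
cmd 2: set φ=34.90° → (κ,φ,ℓ)=(0.6187,34.90°,2.8933) → tip=(1.6140,1.1259,1.5776)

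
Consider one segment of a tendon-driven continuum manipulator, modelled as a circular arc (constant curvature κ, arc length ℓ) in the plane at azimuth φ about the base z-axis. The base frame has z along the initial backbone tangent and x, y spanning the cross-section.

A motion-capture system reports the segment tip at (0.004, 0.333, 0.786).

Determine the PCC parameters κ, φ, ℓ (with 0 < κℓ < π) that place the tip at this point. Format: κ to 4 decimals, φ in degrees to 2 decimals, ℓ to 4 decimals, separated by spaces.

0.9140 89.31 0.8769

ρ = √(x²+y²) = √(0.004² + 0.333²) = 0.33302
φ = atan2(y, x) mod 360° = atan2(0.333, 0.004) = 89.3118°
|p|² = ρ² + z² = 0.33302² + 0.786² = 0.72870
κ = 2ρ / |p|² = 2×0.33302 / 0.72870 = 0.91402
θ = 2·atan2(ρ, z) = 2·atan2(0.33302, 0.786) = 0.80153 rad
ℓ = θ/κ = 0.80153/0.91402 = 0.87693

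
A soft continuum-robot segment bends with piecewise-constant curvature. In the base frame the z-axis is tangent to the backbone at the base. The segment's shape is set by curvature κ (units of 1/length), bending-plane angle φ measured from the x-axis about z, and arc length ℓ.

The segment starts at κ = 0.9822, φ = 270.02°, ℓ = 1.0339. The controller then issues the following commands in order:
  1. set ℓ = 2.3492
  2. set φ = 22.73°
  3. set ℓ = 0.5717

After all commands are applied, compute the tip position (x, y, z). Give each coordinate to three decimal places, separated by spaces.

0.144 0.060 0.542

initial: κ=0.9822, φ=270.02°, ℓ=1.0339
cmd 1: set ℓ=2.3492 → (κ,φ,ℓ)=(0.9822,270.02°,2.3492) → tip=(0.0006,-1.7021,0.7542)
cmd 2: set φ=22.73° → (κ,φ,ℓ)=(0.9822,22.73°,2.3492) → tip=(1.5699,0.6577,0.7542)
cmd 3: set ℓ=0.5717 → (κ,φ,ℓ)=(0.9822,22.73°,0.5717) → tip=(0.1442,0.0604,0.5421)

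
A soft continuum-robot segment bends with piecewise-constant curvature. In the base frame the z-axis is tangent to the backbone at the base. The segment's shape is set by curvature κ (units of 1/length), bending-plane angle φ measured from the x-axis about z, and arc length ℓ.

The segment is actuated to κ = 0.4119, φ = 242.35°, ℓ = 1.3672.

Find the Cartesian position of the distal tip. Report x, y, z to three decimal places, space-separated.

θ = κ·ℓ = 0.4119 × 1.3672 = 0.56315 rad
ρ = (1 − cos θ)/κ = (1 − 0.84558)/0.4119 = 0.37490
z = sin θ / κ = 0.53385/0.4119 = 1.29607
x = ρ cos φ = 0.37490 × cos(242.35°) = -0.17398
y = ρ sin φ = 0.37490 × sin(242.35°) = -0.33209

-0.174 -0.332 1.296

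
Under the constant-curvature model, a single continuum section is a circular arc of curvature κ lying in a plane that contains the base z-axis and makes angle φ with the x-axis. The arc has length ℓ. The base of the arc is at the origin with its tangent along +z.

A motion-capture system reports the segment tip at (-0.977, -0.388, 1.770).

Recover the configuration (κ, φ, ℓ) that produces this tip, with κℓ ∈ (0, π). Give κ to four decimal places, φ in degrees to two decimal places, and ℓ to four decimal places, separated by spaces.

ρ = √(x²+y²) = √(-0.977² + -0.388²) = 1.05122
φ = atan2(y, x) mod 360° = atan2(-0.388, -0.977) = 201.6597°
|p|² = ρ² + z² = 1.05122² + 1.770² = 4.23797
κ = 2ρ / |p|² = 2×1.05122 / 4.23797 = 0.49610
θ = 2·atan2(ρ, z) = 2·atan2(1.05122, 1.770) = 1.07186 rad
ℓ = θ/κ = 1.07186/0.49610 = 2.16059

0.4961 201.66 2.1606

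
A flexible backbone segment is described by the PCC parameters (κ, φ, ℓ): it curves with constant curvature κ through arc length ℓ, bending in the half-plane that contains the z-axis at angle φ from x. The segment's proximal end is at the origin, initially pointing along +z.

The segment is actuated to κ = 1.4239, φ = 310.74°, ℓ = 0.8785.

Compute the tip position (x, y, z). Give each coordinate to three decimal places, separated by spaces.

0.314 -0.365 0.667

θ = κ·ℓ = 1.4239 × 0.8785 = 1.25090 rad
ρ = (1 − cos θ)/κ = (1 − 0.31447)/1.4239 = 0.48144
z = sin θ / κ = 0.94927/1.4239 = 0.66667
x = ρ cos φ = 0.48144 × cos(310.74°) = 0.31420
y = ρ sin φ = 0.48144 × sin(310.74°) = -0.36478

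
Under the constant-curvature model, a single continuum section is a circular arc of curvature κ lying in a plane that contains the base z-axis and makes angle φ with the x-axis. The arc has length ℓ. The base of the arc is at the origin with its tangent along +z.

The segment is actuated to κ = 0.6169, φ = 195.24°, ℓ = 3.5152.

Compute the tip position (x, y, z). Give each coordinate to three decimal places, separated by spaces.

-2.444 -0.666 1.340

θ = κ·ℓ = 0.6169 × 3.5152 = 2.16853 rad
ρ = (1 − cos θ)/κ = (1 − -0.56277)/0.6169 = 2.53326
z = sin θ / κ = 0.82661/0.6169 = 1.33995
x = ρ cos φ = 2.53326 × cos(195.24°) = -2.44417
y = ρ sin φ = 2.53326 × sin(195.24°) = -0.66590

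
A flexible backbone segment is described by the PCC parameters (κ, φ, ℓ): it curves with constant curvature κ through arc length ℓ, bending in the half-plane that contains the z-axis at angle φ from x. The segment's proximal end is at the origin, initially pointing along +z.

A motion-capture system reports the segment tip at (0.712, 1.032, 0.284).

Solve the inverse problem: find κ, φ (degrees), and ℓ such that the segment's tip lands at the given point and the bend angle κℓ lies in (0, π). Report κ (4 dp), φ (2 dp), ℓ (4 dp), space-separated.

1.5173 55.40 1.7769

ρ = √(x²+y²) = √(0.712² + 1.032²) = 1.25378
φ = atan2(y, x) mod 360° = atan2(1.032, 0.712) = 55.3973°
|p|² = ρ² + z² = 1.25378² + 0.284² = 1.65262
κ = 2ρ / |p|² = 2×1.25378 / 1.65262 = 1.51732
θ = 2·atan2(ρ, z) = 2·atan2(1.25378, 0.284) = 2.69608 rad
ℓ = θ/κ = 2.69608/1.51732 = 1.77687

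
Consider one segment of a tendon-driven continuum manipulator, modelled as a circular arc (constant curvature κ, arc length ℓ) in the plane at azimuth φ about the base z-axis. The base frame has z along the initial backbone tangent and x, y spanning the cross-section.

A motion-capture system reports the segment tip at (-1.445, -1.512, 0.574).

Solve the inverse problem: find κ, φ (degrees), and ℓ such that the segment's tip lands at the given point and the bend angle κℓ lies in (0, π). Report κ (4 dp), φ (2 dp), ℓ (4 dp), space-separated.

0.8893 226.30 2.9303

ρ = √(x²+y²) = √(-1.445² + -1.512²) = 2.09145
φ = atan2(y, x) mod 360° = atan2(-1.512, -1.445) = 226.2980°
|p|² = ρ² + z² = 2.09145² + 0.574² = 4.70364
κ = 2ρ / |p|² = 2×2.09145 / 4.70364 = 0.88929
θ = 2·atan2(ρ, z) = 2·atan2(2.09145, 0.574) = 2.60588 rad
ℓ = θ/κ = 2.60588/0.88929 = 2.93030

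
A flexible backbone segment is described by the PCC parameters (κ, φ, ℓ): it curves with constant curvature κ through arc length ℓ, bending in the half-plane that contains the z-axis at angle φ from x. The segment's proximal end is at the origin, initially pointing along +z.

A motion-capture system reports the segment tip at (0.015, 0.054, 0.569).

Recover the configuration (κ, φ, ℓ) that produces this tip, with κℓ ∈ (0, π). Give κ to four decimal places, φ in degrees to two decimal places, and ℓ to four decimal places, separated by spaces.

ρ = √(x²+y²) = √(0.015² + 0.054²) = 0.05604
φ = atan2(y, x) mod 360° = atan2(0.054, 0.015) = 74.4759°
|p|² = ρ² + z² = 0.05604² + 0.569² = 0.32690
κ = 2ρ / |p|² = 2×0.05604 / 0.32690 = 0.34288
θ = 2·atan2(ρ, z) = 2·atan2(0.05604, 0.569) = 0.19636 rad
ℓ = θ/κ = 0.19636/0.34288 = 0.57267

0.3429 74.48 0.5727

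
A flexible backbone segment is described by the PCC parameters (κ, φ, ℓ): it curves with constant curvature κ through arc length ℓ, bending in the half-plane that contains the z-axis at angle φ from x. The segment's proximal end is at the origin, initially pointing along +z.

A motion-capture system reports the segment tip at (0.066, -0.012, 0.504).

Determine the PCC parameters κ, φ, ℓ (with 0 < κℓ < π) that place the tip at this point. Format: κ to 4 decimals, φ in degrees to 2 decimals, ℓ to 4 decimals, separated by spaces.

ρ = √(x²+y²) = √(0.066² + -0.012²) = 0.06708
φ = atan2(y, x) mod 360° = atan2(-0.012, 0.066) = 349.6952°
|p|² = ρ² + z² = 0.06708² + 0.504² = 0.25852
κ = 2ρ / |p|² = 2×0.06708 / 0.25852 = 0.51898
θ = 2·atan2(ρ, z) = 2·atan2(0.06708, 0.504) = 0.26464 rad
ℓ = θ/κ = 0.26464/0.51898 = 0.50993

0.5190 349.70 0.5099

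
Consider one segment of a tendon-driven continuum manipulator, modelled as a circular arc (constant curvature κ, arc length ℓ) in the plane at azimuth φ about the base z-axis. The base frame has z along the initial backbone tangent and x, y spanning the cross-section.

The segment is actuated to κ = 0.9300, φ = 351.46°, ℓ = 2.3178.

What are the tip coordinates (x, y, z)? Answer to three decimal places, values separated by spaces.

θ = κ·ℓ = 0.9300 × 2.3178 = 2.15555 rad
ρ = (1 − cos θ)/κ = (1 − -0.55200)/0.9300 = 1.66881
z = sin θ / κ = 0.83385/0.9300 = 0.89661
x = ρ cos φ = 1.66881 × cos(351.46°) = 1.65031
y = ρ sin φ = 1.66881 × sin(351.46°) = -0.24782

1.650 -0.248 0.897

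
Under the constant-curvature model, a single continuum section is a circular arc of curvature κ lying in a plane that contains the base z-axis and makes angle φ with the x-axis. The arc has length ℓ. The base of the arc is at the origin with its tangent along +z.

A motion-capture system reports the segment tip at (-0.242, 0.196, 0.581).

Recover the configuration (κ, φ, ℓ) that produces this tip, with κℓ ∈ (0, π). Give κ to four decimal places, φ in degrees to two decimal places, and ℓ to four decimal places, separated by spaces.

1.4333 141.00 0.6866

ρ = √(x²+y²) = √(-0.242² + 0.196²) = 0.31142
φ = atan2(y, x) mod 360° = atan2(0.196, -0.242) = 140.9954°
|p|² = ρ² + z² = 0.31142² + 0.581² = 0.43454
κ = 2ρ / |p|² = 2×0.31142 / 0.43454 = 1.43331
θ = 2·atan2(ρ, z) = 2·atan2(0.31142, 0.581) = 0.98406 rad
ℓ = θ/κ = 0.98406/1.43331 = 0.68657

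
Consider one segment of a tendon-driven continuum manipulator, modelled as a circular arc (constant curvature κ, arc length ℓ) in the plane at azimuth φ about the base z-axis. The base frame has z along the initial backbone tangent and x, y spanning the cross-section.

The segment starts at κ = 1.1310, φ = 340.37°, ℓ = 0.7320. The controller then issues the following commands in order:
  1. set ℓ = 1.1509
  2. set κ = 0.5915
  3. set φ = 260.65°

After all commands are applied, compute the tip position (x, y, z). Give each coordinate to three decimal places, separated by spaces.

-0.061 -0.372 1.064

initial: κ=1.1310, φ=340.37°, ℓ=0.7320
cmd 1: set ℓ=1.1509 → (κ,φ,ℓ)=(1.1310,340.37°,1.1509) → tip=(0.6114,-0.2181,0.8523)
cmd 2: set κ=0.5915 → (κ,φ,ℓ)=(0.5915,340.37°,1.1509) → tip=(0.3549,-0.1266,1.0640)
cmd 3: set φ=260.65° → (κ,φ,ℓ)=(0.5915,260.65°,1.1509) → tip=(-0.0612,-0.3718,1.0640)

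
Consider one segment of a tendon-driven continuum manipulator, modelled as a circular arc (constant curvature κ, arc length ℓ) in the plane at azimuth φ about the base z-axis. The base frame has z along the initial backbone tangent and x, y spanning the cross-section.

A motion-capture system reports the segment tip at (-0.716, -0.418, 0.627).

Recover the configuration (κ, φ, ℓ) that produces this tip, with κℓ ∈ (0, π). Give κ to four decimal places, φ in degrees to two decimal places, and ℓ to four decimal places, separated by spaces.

1.5346 210.28 1.2033

ρ = √(x²+y²) = √(-0.716² + -0.418²) = 0.82908
φ = atan2(y, x) mod 360° = atan2(-0.418, -0.716) = 210.2763°
|p|² = ρ² + z² = 0.82908² + 0.627² = 1.08051
κ = 2ρ / |p|² = 2×0.82908 / 1.08051 = 1.53462
θ = 2·atan2(ρ, z) = 2·atan2(0.82908, 0.627) = 1.84661 rad
ℓ = θ/κ = 1.84661/1.53462 = 1.20330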